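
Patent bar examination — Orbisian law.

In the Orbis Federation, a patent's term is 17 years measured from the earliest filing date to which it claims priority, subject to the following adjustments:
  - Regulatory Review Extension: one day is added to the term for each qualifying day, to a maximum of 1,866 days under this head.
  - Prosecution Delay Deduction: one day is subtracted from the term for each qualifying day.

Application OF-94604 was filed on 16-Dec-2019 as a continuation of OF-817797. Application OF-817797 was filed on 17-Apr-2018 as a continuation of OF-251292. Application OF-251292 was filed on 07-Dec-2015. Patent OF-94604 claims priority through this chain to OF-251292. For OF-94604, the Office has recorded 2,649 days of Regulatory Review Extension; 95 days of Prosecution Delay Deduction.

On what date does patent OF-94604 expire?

2037-10-13

Earliest priority filing: 7 December 2015.
Base term: 7 December 2015 + 17 years → 7 December 2032.
Regulatory Review Extension: 2649 days claimed exceeds the 1866-day cap, so +1866 days → 16 January 2038.
Prosecution Delay Deduction: −95 days → 13 October 2037.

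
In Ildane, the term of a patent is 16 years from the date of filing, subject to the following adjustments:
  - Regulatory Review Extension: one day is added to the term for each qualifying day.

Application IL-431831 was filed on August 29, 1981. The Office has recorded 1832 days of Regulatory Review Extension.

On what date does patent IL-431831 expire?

September 4, 2002

Base term: filing date + 16 years → 29 August 1997.
Regulatory Review Extension: +1832 days → 4 September 2002.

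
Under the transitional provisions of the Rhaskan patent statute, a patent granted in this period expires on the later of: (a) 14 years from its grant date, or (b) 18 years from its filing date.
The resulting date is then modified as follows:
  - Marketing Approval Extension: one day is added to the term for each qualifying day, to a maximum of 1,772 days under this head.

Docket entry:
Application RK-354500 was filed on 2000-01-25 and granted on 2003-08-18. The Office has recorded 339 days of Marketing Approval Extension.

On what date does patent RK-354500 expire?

2018-12-30

(a) grant + 14 years → 18 August 2017.
(b) filing + 18 years → 25 January 2018.
Later of the two: 25 January 2018.
Marketing Approval Extension: 339 days (within the 1772-day cap) → +339 days → 30 December 2018.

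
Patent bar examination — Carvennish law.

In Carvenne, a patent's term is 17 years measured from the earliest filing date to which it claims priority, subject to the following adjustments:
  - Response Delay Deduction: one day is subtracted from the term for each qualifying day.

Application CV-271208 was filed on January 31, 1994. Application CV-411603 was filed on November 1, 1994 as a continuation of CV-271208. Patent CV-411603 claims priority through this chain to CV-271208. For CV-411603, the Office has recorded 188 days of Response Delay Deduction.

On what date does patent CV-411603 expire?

Earliest priority filing: 31 January 1994.
Base term: 31 January 1994 + 17 years → 31 January 2011.
Response Delay Deduction: −188 days → 27 July 2010.

July 27, 2010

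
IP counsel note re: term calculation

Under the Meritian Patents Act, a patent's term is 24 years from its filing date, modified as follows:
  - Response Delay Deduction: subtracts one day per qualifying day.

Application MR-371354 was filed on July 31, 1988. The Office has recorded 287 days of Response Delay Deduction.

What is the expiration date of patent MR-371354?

2011-10-18

Base term: filing date + 24 years → 31 July 2012.
Response Delay Deduction: −287 days → 18 October 2011.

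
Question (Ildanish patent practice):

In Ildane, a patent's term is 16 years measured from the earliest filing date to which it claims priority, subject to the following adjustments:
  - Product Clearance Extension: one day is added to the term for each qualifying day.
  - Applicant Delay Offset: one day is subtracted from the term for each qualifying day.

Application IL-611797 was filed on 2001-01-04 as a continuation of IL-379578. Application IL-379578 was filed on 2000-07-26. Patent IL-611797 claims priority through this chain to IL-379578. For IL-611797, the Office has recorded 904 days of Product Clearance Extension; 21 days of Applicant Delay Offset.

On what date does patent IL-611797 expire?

2018-12-26

Earliest priority filing: 26 July 2000.
Base term: 26 July 2000 + 16 years → 26 July 2016.
Product Clearance Extension: +904 days → 16 January 2019.
Applicant Delay Offset: −21 days → 26 December 2018.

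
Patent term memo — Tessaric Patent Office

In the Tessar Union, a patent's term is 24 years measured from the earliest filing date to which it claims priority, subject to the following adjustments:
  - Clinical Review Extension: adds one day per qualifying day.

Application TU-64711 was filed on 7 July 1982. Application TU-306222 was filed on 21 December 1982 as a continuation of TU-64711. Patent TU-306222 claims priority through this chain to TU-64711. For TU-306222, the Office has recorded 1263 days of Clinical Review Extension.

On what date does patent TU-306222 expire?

December 21, 2009

Earliest priority filing: 7 July 1982.
Base term: 7 July 1982 + 24 years → 7 July 2006.
Clinical Review Extension: +1263 days → 21 December 2009.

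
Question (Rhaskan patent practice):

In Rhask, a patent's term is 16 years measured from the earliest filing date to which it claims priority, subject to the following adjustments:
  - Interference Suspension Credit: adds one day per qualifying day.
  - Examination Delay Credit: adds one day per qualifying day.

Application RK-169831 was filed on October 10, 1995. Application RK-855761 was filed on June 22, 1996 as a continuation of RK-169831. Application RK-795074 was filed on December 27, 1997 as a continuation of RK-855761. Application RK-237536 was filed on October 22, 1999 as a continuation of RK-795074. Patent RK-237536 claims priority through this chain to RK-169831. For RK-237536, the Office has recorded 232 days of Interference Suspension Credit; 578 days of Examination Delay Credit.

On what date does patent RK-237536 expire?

December 28, 2013

Earliest priority filing: 10 October 1995.
Base term: 10 October 1995 + 16 years → 10 October 2011.
Interference Suspension Credit: +232 days → 29 May 2012.
Examination Delay Credit: +578 days → 28 December 2013.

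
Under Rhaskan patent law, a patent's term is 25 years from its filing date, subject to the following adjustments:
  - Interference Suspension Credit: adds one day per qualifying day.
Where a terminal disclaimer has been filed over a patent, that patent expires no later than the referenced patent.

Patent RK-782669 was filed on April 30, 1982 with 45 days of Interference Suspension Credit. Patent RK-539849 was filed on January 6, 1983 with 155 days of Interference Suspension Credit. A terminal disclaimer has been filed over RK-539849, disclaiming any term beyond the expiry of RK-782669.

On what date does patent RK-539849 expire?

Natural term of RK-539849:
  Base: filing + 25 years → 6 January 2008.
  Interference Suspension Credit: +155 days → 9 June 2008.
Expiry of referenced patent RK-782669:
  Base: filing + 25 years → 30 April 2007.
  Interference Suspension Credit: +45 days → 14 June 2007.
Terminal disclaimer: RK-539849 expires on the earlier of 9 June 2008 and 14 June 2007.

2007-06-14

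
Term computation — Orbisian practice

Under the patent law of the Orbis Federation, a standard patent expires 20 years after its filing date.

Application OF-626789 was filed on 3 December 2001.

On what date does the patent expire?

2021-12-03

Filing date + 20 years → 3 December 2021.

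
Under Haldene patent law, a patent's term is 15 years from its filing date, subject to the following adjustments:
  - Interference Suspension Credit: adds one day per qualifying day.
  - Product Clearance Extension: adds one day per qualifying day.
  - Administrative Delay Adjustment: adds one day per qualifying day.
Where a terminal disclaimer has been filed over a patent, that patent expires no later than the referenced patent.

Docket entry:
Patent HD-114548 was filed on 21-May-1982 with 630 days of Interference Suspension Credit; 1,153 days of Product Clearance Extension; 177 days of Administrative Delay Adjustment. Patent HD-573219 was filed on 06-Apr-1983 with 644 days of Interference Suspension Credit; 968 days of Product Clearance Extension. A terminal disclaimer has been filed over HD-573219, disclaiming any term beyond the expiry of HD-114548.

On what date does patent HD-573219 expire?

September 4, 2002

Natural term of HD-573219:
  Base: filing + 15 years → 6 April 1998.
  Interference Suspension Credit: +644 days → 10 January 2000.
  Product Clearance Extension: +968 days → 4 September 2002.
Expiry of referenced patent HD-114548:
  Base: filing + 15 years → 21 May 1997.
  Interference Suspension Credit: +630 days → 10 February 1999.
  Product Clearance Extension: +1153 days → 8 April 2002.
  Administrative Delay Adjustment: +177 days → 2 October 2002.
Terminal disclaimer: HD-573219 expires on the earlier of 4 September 2002 and 2 October 2002.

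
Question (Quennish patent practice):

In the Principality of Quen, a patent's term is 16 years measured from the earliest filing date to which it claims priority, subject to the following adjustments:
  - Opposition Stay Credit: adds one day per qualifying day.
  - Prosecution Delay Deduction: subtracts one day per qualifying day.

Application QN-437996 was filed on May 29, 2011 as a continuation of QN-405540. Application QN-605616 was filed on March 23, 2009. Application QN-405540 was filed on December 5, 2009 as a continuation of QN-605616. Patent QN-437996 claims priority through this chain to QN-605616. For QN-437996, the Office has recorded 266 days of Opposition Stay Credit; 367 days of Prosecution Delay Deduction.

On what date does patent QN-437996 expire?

2024-12-12

Earliest priority filing: 23 March 2009.
Base term: 23 March 2009 + 16 years → 23 March 2025.
Opposition Stay Credit: +266 days → 14 December 2025.
Prosecution Delay Deduction: −367 days → 12 December 2024.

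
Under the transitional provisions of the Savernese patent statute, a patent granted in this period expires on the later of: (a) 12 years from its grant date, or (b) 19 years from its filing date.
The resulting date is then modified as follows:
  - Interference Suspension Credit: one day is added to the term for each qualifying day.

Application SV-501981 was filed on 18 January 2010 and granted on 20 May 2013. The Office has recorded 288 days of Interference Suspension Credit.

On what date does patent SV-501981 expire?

2029-11-02

(a) grant + 12 years → 20 May 2025.
(b) filing + 19 years → 18 January 2029.
Later of the two: 18 January 2029.
Interference Suspension Credit: +288 days → 2 November 2029.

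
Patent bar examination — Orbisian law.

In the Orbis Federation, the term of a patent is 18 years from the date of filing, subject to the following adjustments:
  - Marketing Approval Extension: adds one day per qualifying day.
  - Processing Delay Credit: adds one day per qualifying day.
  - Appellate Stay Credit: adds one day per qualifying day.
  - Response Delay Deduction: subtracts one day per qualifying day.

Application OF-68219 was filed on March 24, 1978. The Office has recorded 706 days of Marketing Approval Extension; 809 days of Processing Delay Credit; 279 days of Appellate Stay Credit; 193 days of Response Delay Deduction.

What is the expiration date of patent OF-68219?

Base term: filing date + 18 years → 24 March 1996.
Marketing Approval Extension: +706 days → 28 February 1998.
Processing Delay Credit: +809 days → 17 May 2000.
Appellate Stay Credit: +279 days → 20 February 2001.
Response Delay Deduction: −193 days → 11 August 2000.

August 11, 2000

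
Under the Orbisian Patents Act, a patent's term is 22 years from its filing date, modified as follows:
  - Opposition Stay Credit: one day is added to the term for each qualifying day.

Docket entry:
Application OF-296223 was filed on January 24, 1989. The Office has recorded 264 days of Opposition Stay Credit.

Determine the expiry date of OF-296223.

2011-10-15

Base term: filing date + 22 years → 24 January 2011.
Opposition Stay Credit: +264 days → 15 October 2011.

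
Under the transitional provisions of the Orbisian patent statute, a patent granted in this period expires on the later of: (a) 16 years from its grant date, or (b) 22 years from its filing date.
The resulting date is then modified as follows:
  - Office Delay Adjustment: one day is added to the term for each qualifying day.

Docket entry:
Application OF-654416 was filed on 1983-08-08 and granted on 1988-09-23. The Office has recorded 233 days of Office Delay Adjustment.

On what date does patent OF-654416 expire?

(a) grant + 16 years → 23 September 2004.
(b) filing + 22 years → 8 August 2005.
Later of the two: 8 August 2005.
Office Delay Adjustment: +233 days → 29 March 2006.

March 29, 2006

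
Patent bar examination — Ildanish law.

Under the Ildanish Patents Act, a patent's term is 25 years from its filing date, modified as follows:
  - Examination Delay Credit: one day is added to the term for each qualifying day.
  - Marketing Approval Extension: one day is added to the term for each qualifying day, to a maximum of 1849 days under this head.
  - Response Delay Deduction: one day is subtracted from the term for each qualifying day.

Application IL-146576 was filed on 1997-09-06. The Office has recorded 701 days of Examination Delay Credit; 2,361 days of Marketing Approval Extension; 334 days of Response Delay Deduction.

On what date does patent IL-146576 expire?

Base term: filing date + 25 years → 6 September 2022.
Examination Delay Credit: +701 days → 7 August 2024.
Marketing Approval Extension: 2361 days claimed exceeds the 1849-day cap, so +1849 days → 30 August 2029.
Response Delay Deduction: −334 days → 30 September 2028.

2028-09-30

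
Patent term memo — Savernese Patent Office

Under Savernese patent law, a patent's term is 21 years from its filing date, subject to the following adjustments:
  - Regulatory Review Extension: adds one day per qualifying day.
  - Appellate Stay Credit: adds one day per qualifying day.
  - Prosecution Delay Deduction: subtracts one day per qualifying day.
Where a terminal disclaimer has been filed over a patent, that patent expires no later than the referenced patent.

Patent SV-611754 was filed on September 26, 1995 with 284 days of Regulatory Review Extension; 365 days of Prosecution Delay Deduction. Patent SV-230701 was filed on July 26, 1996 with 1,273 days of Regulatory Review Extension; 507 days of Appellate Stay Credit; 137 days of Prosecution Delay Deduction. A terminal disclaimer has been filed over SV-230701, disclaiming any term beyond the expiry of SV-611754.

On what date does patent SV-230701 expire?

July 7, 2016

Natural term of SV-230701:
  Base: filing + 21 years → 26 July 2017.
  Regulatory Review Extension: +1273 days → 19 January 2021.
  Appellate Stay Credit: +507 days → 10 June 2022.
  Prosecution Delay Deduction: −137 days → 24 January 2022.
Expiry of referenced patent SV-611754:
  Base: filing + 21 years → 26 September 2016.
  Regulatory Review Extension: +284 days → 7 July 2017.
  Prosecution Delay Deduction: −365 days → 7 July 2016.
Terminal disclaimer: SV-230701 expires on the earlier of 24 January 2022 and 7 July 2016.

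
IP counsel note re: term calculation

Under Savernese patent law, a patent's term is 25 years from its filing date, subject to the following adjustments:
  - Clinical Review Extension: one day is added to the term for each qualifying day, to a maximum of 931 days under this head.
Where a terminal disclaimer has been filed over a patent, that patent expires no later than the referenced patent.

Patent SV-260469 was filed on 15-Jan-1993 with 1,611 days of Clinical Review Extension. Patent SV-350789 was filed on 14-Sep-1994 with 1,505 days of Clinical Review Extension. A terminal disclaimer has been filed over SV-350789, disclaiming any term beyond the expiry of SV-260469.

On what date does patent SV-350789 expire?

Natural term of SV-350789:
  Base: filing + 25 years → 14 September 2019.
  Clinical Review Extension: 1505 days claimed exceeds the 931-day cap, so +931 days → 2 April 2022.
Expiry of referenced patent SV-260469:
  Base: filing + 25 years → 15 January 2018.
  Clinical Review Extension: 1611 days claimed exceeds the 931-day cap, so +931 days → 3 August 2020.
Terminal disclaimer: SV-350789 expires on the earlier of 2 April 2022 and 3 August 2020.

August 3, 2020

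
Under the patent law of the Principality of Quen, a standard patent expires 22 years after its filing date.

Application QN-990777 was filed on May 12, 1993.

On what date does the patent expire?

Filing date + 22 years → 12 May 2015.

May 12, 2015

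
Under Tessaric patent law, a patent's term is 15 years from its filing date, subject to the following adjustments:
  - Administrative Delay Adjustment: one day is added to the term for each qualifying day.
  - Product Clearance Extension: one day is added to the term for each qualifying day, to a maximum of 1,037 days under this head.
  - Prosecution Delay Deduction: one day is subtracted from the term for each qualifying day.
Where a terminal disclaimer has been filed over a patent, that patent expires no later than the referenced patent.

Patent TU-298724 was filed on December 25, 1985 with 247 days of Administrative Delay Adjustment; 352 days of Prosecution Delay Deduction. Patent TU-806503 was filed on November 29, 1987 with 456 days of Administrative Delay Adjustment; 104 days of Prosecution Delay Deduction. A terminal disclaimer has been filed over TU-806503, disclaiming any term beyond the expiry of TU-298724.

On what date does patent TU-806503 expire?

Natural term of TU-806503:
  Base: filing + 15 years → 29 November 2002.
  Administrative Delay Adjustment: +456 days → 28 February 2004.
  Prosecution Delay Deduction: −104 days → 16 November 2003.
Expiry of referenced patent TU-298724:
  Base: filing + 15 years → 25 December 2000.
  Administrative Delay Adjustment: +247 days → 29 August 2001.
  Prosecution Delay Deduction: −352 days → 11 September 2000.
Terminal disclaimer: TU-806503 expires on the earlier of 16 November 2003 and 11 September 2000.

2000-09-11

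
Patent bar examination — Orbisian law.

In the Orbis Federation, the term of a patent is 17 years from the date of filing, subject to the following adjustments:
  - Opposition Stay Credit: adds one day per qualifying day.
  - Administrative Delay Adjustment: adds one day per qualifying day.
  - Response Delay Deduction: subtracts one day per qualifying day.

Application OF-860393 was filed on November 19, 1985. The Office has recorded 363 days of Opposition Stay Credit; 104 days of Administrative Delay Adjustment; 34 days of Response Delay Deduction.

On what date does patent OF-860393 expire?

Base term: filing date + 17 years → 19 November 2002.
Opposition Stay Credit: +363 days → 17 November 2003.
Administrative Delay Adjustment: +104 days → 29 February 2004.
Response Delay Deduction: −34 days → 26 January 2004.

2004-01-26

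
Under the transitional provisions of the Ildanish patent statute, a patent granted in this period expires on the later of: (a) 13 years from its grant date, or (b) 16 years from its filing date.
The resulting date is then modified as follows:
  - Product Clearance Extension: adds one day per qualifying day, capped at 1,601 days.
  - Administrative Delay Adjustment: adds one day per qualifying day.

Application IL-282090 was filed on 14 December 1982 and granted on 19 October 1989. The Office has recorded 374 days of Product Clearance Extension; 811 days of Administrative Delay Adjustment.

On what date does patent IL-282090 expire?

January 16, 2006

(a) grant + 13 years → 19 October 2002.
(b) filing + 16 years → 14 December 1998.
Later of the two: 19 October 2002.
Product Clearance Extension: 374 days (within the 1601-day cap) → +374 days → 28 October 2003.
Administrative Delay Adjustment: +811 days → 16 January 2006.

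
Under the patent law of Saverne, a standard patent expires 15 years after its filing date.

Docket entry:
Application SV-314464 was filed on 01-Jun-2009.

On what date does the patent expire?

June 1, 2024

Filing date + 15 years → 1 June 2024.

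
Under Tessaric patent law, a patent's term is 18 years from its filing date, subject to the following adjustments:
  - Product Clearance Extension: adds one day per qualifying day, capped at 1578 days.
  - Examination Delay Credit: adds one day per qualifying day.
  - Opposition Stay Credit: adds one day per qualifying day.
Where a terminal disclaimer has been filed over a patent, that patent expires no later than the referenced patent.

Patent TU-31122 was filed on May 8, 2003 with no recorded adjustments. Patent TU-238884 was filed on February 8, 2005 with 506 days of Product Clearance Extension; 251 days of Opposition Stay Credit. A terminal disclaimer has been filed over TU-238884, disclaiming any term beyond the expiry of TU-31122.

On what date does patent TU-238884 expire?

Natural term of TU-238884:
  Base: filing + 18 years → 8 February 2023.
  Product Clearance Extension: 506 days (within the 1578-day cap) → +506 days → 28 June 2024.
  Opposition Stay Credit: +251 days → 6 March 2025.
Expiry of referenced patent TU-31122:
  Base: filing + 18 years → 8 May 2021.
Terminal disclaimer: TU-238884 expires on the earlier of 6 March 2025 and 8 May 2021.

2021-05-08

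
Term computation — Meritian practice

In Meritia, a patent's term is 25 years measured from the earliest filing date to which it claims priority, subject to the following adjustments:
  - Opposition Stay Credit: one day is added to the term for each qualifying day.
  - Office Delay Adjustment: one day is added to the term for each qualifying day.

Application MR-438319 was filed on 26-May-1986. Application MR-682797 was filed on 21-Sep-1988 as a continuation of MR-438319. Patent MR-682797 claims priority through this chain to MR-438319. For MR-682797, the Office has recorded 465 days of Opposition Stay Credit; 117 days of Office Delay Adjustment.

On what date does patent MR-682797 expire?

Earliest priority filing: 26 May 1986.
Base term: 26 May 1986 + 25 years → 26 May 2011.
Opposition Stay Credit: +465 days → 2 September 2012.
Office Delay Adjustment: +117 days → 28 December 2012.

2012-12-28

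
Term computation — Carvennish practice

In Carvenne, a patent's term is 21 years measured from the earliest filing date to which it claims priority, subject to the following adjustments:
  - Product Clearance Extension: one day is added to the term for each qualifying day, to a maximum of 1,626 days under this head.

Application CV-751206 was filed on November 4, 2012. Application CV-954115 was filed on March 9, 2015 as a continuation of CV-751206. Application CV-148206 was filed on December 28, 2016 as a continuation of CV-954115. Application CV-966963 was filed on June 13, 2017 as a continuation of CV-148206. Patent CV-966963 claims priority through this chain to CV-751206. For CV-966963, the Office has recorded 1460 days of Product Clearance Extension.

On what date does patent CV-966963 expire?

2037-11-03

Earliest priority filing: 4 November 2012.
Base term: 4 November 2012 + 21 years → 4 November 2033.
Product Clearance Extension: 1460 days (within the 1626-day cap) → +1460 days → 3 November 2037.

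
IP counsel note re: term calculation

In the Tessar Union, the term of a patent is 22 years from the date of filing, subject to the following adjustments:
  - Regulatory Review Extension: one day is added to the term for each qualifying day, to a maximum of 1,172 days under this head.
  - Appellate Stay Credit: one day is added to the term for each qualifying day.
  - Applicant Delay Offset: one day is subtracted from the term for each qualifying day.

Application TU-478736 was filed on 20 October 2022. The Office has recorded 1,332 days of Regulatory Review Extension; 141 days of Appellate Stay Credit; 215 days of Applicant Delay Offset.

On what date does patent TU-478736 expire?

2047-10-23

Base term: filing date + 22 years → 20 October 2044.
Regulatory Review Extension: 1332 days claimed exceeds the 1172-day cap, so +1172 days → 5 January 2048.
Appellate Stay Credit: +141 days → 25 May 2048.
Applicant Delay Offset: −215 days → 23 October 2047.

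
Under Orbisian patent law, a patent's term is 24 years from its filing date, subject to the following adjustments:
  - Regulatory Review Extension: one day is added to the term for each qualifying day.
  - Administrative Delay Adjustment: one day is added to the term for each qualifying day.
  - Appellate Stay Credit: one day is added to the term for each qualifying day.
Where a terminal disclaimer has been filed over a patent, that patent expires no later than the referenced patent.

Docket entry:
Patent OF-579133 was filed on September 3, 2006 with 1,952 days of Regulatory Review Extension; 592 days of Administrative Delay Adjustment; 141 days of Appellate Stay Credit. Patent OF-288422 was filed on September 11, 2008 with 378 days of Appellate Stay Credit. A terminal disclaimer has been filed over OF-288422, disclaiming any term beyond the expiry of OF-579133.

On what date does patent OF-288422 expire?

Natural term of OF-288422:
  Base: filing + 24 years → 11 September 2032.
  Appellate Stay Credit: +378 days → 24 September 2033.
Expiry of referenced patent OF-579133:
  Base: filing + 24 years → 3 September 2030.
  Regulatory Review Extension: +1952 days → 7 January 2036.
  Administrative Delay Adjustment: +592 days → 21 August 2037.
  Appellate Stay Credit: +141 days → 9 January 2038.
Terminal disclaimer: OF-288422 expires on the earlier of 24 September 2033 and 9 January 2038.

2033-09-24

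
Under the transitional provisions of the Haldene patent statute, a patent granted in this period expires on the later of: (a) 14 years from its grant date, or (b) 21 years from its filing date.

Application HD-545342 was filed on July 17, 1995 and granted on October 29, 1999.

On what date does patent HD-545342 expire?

(a) grant + 14 years → 29 October 2013.
(b) filing + 21 years → 17 July 2016.
Later of the two: 17 July 2016.

2016-07-17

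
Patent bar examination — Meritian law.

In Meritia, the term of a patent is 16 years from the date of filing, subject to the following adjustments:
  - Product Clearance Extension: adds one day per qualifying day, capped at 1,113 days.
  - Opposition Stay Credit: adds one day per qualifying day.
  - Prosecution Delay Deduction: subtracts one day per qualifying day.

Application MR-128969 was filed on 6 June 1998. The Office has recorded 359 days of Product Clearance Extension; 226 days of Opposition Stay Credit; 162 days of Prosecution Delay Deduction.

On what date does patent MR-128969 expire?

Base term: filing date + 16 years → 6 June 2014.
Product Clearance Extension: 359 days (within the 1113-day cap) → +359 days → 31 May 2015.
Opposition Stay Credit: +226 days → 12 January 2016.
Prosecution Delay Deduction: −162 days → 3 August 2015.

August 3, 2015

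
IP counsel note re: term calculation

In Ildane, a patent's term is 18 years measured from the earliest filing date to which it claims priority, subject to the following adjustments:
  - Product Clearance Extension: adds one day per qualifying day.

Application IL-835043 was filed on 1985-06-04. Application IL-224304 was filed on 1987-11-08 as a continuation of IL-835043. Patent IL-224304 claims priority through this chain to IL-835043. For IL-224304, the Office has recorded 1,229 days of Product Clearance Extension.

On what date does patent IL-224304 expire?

Earliest priority filing: 4 June 1985.
Base term: 4 June 1985 + 18 years → 4 June 2003.
Product Clearance Extension: +1229 days → 15 October 2006.

October 15, 2006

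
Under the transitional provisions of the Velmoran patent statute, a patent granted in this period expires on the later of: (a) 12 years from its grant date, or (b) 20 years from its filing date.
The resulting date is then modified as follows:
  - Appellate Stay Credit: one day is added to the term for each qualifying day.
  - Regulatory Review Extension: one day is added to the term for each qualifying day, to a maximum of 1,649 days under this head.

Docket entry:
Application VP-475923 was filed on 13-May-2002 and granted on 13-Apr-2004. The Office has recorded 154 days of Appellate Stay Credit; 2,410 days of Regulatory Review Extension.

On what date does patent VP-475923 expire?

2027-04-20

(a) grant + 12 years → 13 April 2016.
(b) filing + 20 years → 13 May 2022.
Later of the two: 13 May 2022.
Appellate Stay Credit: +154 days → 14 October 2022.
Regulatory Review Extension: 2410 days claimed exceeds the 1649-day cap, so +1649 days → 20 April 2027.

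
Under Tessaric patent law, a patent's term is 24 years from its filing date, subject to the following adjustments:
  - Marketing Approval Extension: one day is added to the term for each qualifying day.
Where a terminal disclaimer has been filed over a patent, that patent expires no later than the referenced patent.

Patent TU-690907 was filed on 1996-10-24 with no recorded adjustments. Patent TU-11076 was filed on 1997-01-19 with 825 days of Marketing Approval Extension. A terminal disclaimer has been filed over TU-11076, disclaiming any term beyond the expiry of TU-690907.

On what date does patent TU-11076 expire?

October 24, 2020

Natural term of TU-11076:
  Base: filing + 24 years → 19 January 2021.
  Marketing Approval Extension: +825 days → 24 April 2023.
Expiry of referenced patent TU-690907:
  Base: filing + 24 years → 24 October 2020.
Terminal disclaimer: TU-11076 expires on the earlier of 24 April 2023 and 24 October 2020.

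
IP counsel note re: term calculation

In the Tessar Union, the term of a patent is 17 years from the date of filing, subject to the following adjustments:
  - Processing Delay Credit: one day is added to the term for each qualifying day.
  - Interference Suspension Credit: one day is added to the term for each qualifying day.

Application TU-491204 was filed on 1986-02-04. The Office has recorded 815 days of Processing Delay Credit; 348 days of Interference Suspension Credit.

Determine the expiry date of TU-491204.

2006-04-12

Base term: filing date + 17 years → 4 February 2003.
Processing Delay Credit: +815 days → 29 April 2005.
Interference Suspension Credit: +348 days → 12 April 2006.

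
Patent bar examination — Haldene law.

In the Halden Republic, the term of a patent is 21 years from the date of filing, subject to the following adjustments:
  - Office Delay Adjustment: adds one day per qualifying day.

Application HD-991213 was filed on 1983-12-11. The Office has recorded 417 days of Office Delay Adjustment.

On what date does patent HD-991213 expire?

February 1, 2006

Base term: filing date + 21 years → 11 December 2004.
Office Delay Adjustment: +417 days → 1 February 2006.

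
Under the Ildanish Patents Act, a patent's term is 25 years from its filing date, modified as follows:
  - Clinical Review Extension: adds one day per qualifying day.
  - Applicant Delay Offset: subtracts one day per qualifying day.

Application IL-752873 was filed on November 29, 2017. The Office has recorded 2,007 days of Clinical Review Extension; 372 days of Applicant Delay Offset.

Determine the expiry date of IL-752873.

May 22, 2047

Base term: filing date + 25 years → 29 November 2042.
Clinical Review Extension: +2007 days → 28 May 2048.
Applicant Delay Offset: −372 days → 22 May 2047.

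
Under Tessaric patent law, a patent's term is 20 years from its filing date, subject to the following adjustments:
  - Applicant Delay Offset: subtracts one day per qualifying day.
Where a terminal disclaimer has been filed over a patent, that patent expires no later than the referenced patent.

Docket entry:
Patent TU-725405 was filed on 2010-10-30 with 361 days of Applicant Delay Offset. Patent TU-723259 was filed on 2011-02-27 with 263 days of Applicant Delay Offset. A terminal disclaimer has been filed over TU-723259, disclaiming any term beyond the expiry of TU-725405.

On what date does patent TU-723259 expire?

Natural term of TU-723259:
  Base: filing + 20 years → 27 February 2031.
  Applicant Delay Offset: −263 days → 9 June 2030.
Expiry of referenced patent TU-725405:
  Base: filing + 20 years → 30 October 2030.
  Applicant Delay Offset: −361 days → 3 November 2029.
Terminal disclaimer: TU-723259 expires on the earlier of 9 June 2030 and 3 November 2029.

2029-11-03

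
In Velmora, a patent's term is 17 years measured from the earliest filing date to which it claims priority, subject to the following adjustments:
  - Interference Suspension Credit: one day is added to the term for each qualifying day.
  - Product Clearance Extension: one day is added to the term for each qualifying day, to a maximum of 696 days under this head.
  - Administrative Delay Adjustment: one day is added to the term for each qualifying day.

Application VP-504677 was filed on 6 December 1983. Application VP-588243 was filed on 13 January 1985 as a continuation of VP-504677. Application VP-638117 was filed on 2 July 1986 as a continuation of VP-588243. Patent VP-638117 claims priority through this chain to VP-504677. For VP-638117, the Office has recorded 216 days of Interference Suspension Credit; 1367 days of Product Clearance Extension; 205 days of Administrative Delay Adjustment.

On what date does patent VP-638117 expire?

December 28, 2003

Earliest priority filing: 6 December 1983.
Base term: 6 December 1983 + 17 years → 6 December 2000.
Interference Suspension Credit: +216 days → 10 July 2001.
Product Clearance Extension: 1367 days claimed exceeds the 696-day cap, so +696 days → 6 June 2003.
Administrative Delay Adjustment: +205 days → 28 December 2003.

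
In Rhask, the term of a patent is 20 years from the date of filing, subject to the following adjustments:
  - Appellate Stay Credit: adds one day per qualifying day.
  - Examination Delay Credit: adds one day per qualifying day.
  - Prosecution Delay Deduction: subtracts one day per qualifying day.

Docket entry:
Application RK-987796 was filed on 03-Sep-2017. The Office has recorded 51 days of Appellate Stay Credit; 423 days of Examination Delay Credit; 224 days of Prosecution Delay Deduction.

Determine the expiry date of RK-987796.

May 11, 2038

Base term: filing date + 20 years → 3 September 2037.
Appellate Stay Credit: +51 days → 24 October 2037.
Examination Delay Credit: +423 days → 21 December 2038.
Prosecution Delay Deduction: −224 days → 11 May 2038.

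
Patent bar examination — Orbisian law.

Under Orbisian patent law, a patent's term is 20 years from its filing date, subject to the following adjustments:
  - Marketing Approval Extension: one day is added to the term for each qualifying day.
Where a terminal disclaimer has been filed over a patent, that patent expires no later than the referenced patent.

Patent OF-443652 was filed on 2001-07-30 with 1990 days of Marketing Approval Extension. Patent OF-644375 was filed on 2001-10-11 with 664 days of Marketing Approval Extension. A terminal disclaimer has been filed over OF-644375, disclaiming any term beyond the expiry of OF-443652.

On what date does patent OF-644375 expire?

2023-08-06

Natural term of OF-644375:
  Base: filing + 20 years → 11 October 2021.
  Marketing Approval Extension: +664 days → 6 August 2023.
Expiry of referenced patent OF-443652:
  Base: filing + 20 years → 30 July 2021.
  Marketing Approval Extension: +1990 days → 10 January 2027.
Terminal disclaimer: OF-644375 expires on the earlier of 6 August 2023 and 10 January 2027.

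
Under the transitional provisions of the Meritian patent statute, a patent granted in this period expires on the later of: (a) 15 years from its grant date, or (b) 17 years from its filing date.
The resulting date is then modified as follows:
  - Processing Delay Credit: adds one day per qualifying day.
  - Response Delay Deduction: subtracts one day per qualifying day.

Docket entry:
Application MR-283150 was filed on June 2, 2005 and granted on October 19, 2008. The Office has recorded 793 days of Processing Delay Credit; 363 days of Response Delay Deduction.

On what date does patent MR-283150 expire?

December 22, 2024

(a) grant + 15 years → 19 October 2023.
(b) filing + 17 years → 2 June 2022.
Later of the two: 19 October 2023.
Processing Delay Credit: +793 days → 20 December 2025.
Response Delay Deduction: −363 days → 22 December 2024.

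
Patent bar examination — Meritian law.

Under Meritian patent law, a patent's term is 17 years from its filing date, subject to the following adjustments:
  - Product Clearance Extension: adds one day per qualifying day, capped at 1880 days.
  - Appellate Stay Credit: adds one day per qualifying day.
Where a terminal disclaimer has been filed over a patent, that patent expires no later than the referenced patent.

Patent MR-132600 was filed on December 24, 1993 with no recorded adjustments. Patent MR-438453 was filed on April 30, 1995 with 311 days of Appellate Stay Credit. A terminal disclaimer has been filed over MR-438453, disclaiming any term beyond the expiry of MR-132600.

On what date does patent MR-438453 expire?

Natural term of MR-438453:
  Base: filing + 17 years → 30 April 2012.
  Appellate Stay Credit: +311 days → 7 March 2013.
Expiry of referenced patent MR-132600:
  Base: filing + 17 years → 24 December 2010.
Terminal disclaimer: MR-438453 expires on the earlier of 7 March 2013 and 24 December 2010.

December 24, 2010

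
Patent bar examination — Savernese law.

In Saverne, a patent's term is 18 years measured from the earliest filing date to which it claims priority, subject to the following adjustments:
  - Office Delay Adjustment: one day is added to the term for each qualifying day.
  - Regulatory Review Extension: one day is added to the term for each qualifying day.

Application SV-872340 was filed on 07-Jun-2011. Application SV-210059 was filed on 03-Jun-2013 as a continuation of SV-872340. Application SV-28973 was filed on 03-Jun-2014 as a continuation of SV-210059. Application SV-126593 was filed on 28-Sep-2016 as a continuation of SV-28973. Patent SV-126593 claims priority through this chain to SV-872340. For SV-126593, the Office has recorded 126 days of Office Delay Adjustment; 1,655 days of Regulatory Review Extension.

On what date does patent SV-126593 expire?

Earliest priority filing: 7 June 2011.
Base term: 7 June 2011 + 18 years → 7 June 2029.
Office Delay Adjustment: +126 days → 11 October 2029.
Regulatory Review Extension: +1655 days → 23 April 2034.

April 23, 2034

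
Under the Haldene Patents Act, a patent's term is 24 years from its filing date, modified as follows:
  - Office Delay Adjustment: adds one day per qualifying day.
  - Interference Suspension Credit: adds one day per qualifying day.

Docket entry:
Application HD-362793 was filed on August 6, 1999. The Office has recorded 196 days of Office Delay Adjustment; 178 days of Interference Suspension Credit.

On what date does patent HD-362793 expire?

Base term: filing date + 24 years → 6 August 2023.
Office Delay Adjustment: +196 days → 18 February 2024.
Interference Suspension Credit: +178 days → 14 August 2024.

August 14, 2024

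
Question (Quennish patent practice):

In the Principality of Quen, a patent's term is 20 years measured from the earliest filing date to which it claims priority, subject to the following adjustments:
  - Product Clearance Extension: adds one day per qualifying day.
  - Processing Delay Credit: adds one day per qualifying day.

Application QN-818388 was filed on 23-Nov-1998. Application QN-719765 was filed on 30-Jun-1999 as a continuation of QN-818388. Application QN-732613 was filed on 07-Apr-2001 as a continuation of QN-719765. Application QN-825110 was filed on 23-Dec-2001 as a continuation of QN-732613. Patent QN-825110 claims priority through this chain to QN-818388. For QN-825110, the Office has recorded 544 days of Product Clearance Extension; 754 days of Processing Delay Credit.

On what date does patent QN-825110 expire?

Earliest priority filing: 23 November 1998.
Base term: 23 November 1998 + 20 years → 23 November 2018.
Product Clearance Extension: +544 days → 20 May 2020.
Processing Delay Credit: +754 days → 13 June 2022.

June 13, 2022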